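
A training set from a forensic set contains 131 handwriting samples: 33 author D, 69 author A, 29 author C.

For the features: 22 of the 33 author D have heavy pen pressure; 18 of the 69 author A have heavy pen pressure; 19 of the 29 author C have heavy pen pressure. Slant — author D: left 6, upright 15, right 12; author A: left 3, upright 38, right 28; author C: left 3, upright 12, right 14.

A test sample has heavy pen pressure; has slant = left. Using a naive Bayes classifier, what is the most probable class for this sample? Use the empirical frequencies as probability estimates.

author D

author D: (33/131) × (22/33) × (6/33) ≈ 0.0305344
author A: (69/131) × (18/69) × (3/69) ≈ 0.00597411
author C: (29/131) × (19/29) × (3/29) ≈ 0.0150039
Highest score → author D.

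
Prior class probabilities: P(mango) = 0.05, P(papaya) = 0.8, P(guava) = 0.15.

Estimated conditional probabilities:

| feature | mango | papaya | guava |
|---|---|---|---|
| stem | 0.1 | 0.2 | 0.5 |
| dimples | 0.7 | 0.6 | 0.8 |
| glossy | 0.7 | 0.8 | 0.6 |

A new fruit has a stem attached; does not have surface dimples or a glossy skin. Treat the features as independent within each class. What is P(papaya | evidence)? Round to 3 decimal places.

0.665

mango: 0.05 × 0.1 × (1−0.7) × (1−0.7) = 0.00045
papaya: 0.8 × 0.2 × (1−0.6) × (1−0.8) = 0.0128
guava: 0.15 × 0.5 × (1−0.8) × (1−0.6) = 0.006
P(papaya | x) = 0.0128 / 0.01925 ≈ 0.665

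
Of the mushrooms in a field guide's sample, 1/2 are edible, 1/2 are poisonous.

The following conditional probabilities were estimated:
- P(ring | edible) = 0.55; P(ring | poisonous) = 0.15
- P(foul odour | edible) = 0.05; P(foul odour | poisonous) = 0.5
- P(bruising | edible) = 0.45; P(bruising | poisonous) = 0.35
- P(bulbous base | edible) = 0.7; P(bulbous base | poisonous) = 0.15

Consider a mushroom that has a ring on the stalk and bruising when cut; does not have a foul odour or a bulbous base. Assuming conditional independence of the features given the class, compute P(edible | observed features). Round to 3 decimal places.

edible: 0.5 × 0.55 × (1−0.05) × 0.45 × (1−0.7) = 0.03526875
poisonous: 0.5 × 0.15 × (1−0.5) × 0.35 × (1−0.15) = 0.01115625
P(edible | x) = 0.03526875 / 0.046425 ≈ 0.760

0.760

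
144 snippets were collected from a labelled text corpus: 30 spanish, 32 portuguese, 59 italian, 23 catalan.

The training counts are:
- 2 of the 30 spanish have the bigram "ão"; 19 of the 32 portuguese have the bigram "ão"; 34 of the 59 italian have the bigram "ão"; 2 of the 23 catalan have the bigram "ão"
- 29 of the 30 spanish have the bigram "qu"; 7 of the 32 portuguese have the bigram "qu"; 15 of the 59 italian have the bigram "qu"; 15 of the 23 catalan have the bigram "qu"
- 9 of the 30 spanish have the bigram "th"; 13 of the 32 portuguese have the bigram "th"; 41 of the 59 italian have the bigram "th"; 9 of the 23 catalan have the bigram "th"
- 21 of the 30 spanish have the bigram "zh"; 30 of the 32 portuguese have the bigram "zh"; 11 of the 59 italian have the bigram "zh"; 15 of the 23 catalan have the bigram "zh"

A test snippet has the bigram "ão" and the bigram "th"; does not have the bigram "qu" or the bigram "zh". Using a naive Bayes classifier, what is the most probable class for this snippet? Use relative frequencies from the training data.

italian

spanish: (30/144) × (2/30) × (1/30) × (9/30) × (9/30) ≈ 0.0000416667
portuguese: (32/144) × (19/32) × (25/32) × (13/32) × (2/32) ≈ 0.00261731
italian: (59/144) × (34/59) × (44/59) × (41/59) × (48/59) ≈ 0.0995493
catalan: (23/144) × (2/23) × (8/23) × (9/23) × (8/23) ≈ 0.000657516
Highest score → italian.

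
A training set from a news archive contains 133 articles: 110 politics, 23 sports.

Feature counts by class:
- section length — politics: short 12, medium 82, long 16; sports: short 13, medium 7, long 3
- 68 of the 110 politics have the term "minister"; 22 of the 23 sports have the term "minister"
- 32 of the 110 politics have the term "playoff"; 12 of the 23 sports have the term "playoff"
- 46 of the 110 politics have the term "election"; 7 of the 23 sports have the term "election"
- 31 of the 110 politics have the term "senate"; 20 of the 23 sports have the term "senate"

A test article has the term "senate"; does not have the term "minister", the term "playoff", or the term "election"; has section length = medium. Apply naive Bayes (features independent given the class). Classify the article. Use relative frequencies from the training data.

politics

politics: (110/133) × (82/110) × (42/110) × (78/110) × (64/110) × (31/110) ≈ 0.0273701
sports: (23/133) × (7/23) × (1/23) × (11/23) × (16/23) × (20/23) ≈ 0.00066203
Highest score → politics.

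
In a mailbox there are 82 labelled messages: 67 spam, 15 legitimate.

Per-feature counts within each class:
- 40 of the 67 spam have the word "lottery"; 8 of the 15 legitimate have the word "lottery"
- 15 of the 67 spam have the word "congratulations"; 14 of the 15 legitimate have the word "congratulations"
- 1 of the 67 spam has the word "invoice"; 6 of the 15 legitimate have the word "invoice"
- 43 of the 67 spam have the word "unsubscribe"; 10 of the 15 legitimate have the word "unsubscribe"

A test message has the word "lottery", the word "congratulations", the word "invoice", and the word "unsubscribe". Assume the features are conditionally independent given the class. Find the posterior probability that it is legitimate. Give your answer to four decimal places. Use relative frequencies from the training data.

spam: (67/82) × (40/67) × (15/67) × (1/67) × (43/67) ≈ 0.00104612
legitimate: (15/82) × (8/15) × (14/15) × (6/15) × (10/15) ≈ 0.0242818
P(legitimate | x) = 0.0242818 / 0.02532792 ≈ 0.9587

0.9587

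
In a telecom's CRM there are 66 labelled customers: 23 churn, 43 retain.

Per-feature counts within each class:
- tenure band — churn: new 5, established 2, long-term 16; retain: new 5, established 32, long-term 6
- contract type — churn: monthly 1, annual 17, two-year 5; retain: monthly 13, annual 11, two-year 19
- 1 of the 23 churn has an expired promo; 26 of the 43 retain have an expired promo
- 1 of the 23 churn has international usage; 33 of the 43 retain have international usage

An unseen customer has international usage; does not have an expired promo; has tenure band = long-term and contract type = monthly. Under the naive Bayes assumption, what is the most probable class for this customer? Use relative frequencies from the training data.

churn: (23/66) × (16/23) × (1/23) × (22/23) × (1/23) ≈ 0.000438344
retain: (43/66) × (6/43) × (13/43) × (17/43) × (33/43) ≈ 0.00833889
Highest score → retain.

retain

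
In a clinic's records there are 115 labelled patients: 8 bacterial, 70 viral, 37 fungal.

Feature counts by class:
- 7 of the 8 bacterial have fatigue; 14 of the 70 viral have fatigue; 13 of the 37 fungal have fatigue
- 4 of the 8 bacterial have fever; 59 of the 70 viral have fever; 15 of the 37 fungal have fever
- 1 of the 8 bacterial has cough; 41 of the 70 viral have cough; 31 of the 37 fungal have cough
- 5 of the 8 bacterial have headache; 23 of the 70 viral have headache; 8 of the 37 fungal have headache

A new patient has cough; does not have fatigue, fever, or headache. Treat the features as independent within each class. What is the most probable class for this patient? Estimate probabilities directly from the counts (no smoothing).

bacterial: (8/115) × (1/8) × (4/8) × (1/8) × (3/8) ≈ 0.000203804
viral: (70/115) × (56/70) × (11/70) × (41/70) × (47/70) ≈ 0.0300933
fungal: (37/115) × (24/37) × (22/37) × (31/37) × (29/37) ≈ 0.0814874
Highest score → fungal.

fungal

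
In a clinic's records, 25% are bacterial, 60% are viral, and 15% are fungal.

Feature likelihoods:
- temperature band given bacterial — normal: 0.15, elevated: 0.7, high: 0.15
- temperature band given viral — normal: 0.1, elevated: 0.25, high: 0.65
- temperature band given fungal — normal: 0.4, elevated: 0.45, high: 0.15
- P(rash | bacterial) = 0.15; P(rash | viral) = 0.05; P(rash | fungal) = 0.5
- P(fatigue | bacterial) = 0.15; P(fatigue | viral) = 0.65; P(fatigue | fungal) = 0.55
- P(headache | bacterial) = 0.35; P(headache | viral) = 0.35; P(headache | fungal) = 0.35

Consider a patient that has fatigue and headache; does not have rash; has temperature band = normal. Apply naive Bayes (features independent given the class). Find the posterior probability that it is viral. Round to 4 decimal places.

0.6352

bacterial: 0.25 × 0.15 × (1−0.15) × 0.15 × 0.35 = 0.0016734375
viral: 0.6 × 0.1 × (1−0.05) × 0.65 × 0.35 = 0.0129675
fungal: 0.15 × 0.4 × (1−0.5) × 0.55 × 0.35 = 0.005775
P(viral | x) = 0.0129675 / 0.0204159375 ≈ 0.6352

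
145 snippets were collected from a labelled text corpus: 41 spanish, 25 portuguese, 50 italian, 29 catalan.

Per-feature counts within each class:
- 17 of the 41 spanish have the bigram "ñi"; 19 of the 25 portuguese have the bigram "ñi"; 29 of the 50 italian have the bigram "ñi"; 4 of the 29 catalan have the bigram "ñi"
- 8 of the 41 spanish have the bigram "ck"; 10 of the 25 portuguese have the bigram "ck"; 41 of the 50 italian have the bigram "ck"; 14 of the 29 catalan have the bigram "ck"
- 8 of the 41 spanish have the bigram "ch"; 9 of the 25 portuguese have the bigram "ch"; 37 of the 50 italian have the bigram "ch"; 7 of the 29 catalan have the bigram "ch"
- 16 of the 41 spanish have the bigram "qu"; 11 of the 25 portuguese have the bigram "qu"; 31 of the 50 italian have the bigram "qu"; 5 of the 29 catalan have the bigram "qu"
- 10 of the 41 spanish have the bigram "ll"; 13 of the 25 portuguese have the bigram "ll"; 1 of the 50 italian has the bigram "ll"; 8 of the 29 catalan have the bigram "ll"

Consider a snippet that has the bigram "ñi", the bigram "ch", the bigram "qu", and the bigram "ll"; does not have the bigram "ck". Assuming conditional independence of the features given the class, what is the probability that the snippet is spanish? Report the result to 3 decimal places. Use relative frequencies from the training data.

spanish: (41/145) × (17/41) × (33/41) × (8/41) × (16/41) × (10/41) ≈ 0.00175255
portuguese: (25/145) × (19/25) × (15/25) × (9/25) × (11/25) × (13/25) ≈ 0.00647583
italian: (50/145) × (29/50) × (9/50) × (37/50) × (31/50) × (1/50) = 0.000330336
catalan: (29/145) × (4/29) × (15/29) × (7/29) × (5/29) × (8/29) ≈ 0.000163813
P(spanish | x) = 0.00175255 / 0.008722529 ≈ 0.201

0.201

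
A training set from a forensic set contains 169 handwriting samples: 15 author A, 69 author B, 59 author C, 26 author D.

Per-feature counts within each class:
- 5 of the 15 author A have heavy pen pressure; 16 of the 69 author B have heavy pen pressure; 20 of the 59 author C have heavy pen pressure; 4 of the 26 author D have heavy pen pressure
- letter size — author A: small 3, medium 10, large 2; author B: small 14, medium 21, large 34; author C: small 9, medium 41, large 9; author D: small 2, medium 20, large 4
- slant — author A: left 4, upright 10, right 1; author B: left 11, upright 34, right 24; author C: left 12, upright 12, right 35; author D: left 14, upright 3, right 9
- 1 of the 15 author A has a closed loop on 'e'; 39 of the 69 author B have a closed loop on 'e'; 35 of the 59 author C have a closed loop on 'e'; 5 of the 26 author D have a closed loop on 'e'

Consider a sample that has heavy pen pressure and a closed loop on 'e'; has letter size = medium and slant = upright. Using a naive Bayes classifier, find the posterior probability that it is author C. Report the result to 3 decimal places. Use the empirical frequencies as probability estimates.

author A: (15/169) × (5/15) × (10/15) × (10/15) × (1/15) ≈ 0.000876616
author B: (69/169) × (16/69) × (21/69) × (34/69) × (39/69) ≈ 0.00802507
author C: (59/169) × (20/59) × (41/59) × (12/59) × (35/59) ≈ 0.00992248
author D: (26/169) × (4/26) × (20/26) × (3/26) × (5/26) ≈ 0.000403994
P(author C | x) = 0.00992248 / 0.01922816 ≈ 0.516

0.516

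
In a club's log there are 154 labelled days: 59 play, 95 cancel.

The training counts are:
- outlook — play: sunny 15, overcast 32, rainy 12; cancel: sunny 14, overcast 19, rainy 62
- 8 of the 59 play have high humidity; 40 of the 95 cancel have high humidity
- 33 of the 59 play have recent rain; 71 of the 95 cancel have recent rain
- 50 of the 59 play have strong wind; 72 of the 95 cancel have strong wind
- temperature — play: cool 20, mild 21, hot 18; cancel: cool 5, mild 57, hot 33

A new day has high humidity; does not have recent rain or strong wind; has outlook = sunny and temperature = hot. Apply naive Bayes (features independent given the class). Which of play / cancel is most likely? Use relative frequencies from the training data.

play: (59/154) × (15/59) × (8/59) × (26/59) × (9/59) × (18/59) ≈ 0.000270857
cancel: (95/154) × (14/95) × (40/95) × (24/95) × (23/95) × (33/95) ≈ 0.000813253
Highest score → cancel.

cancel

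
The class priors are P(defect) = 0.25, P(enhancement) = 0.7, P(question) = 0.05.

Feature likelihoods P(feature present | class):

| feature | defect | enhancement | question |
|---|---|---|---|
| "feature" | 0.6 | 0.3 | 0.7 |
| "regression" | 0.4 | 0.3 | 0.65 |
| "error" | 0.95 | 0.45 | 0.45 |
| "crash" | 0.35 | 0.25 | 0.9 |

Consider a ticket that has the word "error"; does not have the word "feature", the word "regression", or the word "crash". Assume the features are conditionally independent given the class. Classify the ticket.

enhancement

defect: 0.25 × (1−0.6) × (1−0.4) × 0.95 × (1−0.35) = 0.03705
enhancement: 0.7 × (1−0.3) × (1−0.3) × 0.45 × (1−0.25) = 0.1157625
question: 0.05 × (1−0.7) × (1−0.65) × 0.45 × (1−0.9) = 0.00023625
Highest score → enhancement.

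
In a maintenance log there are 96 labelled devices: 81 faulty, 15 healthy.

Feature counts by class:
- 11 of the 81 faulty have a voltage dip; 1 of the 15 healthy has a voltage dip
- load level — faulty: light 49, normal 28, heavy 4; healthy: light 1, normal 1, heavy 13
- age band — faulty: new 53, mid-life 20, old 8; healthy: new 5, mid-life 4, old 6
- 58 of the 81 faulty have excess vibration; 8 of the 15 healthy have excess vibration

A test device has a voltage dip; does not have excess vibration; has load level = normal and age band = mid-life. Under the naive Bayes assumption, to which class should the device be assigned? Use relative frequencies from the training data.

faulty: (81/96) × (11/81) × (28/81) × (20/81) × (23/81) ≈ 0.00277704
healthy: (15/96) × (1/15) × (1/15) × (4/15) × (7/15) ≈ 0.0000864198
Highest score → faulty.

faulty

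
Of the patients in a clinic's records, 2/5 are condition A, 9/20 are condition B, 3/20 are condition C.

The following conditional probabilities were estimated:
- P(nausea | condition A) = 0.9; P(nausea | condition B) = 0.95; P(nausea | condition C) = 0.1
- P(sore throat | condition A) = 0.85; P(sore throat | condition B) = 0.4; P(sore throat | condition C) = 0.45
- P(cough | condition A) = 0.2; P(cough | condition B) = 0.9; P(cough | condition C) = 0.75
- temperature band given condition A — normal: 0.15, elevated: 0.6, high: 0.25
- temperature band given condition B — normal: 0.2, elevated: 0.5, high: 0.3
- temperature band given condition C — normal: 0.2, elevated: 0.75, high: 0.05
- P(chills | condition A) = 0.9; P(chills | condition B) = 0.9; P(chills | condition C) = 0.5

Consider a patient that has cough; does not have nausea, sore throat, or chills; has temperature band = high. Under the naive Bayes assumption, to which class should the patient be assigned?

condition A: 0.4 × (1−0.9) × (1−0.85) × 0.2 × 0.25 × (1−0.9) = 0.00003
condition B: 0.45 × (1−0.95) × (1−0.4) × 0.9 × 0.3 × (1−0.9) = 0.0003645
condition C: 0.15 × (1−0.1) × (1−0.45) × 0.75 × 0.05 × (1−0.5) = 0.0013921875
Highest score → condition C.

condition C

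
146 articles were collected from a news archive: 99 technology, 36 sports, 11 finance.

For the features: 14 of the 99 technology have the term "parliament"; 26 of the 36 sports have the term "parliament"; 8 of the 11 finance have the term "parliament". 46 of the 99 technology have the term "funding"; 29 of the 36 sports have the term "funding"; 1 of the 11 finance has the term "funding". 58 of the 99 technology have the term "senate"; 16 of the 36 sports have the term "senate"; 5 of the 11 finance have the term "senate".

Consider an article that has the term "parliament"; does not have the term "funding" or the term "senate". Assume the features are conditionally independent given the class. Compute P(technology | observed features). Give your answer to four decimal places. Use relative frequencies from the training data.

technology: (99/146) × (14/99) × (53/99) × (41/99) ≈ 0.0212601
sports: (36/146) × (26/36) × (7/36) × (20/36) ≈ 0.0192373
finance: (11/146) × (8/11) × (10/11) × (6/11) ≈ 0.0271708
P(technology | x) = 0.0212601 / 0.0676682 ≈ 0.3142

0.3142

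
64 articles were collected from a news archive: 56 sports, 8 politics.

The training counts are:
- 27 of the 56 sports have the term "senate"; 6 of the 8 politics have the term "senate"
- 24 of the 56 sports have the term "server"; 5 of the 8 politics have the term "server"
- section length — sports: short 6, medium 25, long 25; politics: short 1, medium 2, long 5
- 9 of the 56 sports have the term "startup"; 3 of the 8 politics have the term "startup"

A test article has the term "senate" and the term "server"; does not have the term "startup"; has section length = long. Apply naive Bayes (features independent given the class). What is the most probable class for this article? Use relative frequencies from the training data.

sports: (56/64) × (27/56) × (24/56) × (25/56) × (47/56) ≈ 0.0677437
politics: (8/64) × (6/8) × (5/8) × (5/8) × (5/8) = 0.02288818359375
Highest score → sports.

sports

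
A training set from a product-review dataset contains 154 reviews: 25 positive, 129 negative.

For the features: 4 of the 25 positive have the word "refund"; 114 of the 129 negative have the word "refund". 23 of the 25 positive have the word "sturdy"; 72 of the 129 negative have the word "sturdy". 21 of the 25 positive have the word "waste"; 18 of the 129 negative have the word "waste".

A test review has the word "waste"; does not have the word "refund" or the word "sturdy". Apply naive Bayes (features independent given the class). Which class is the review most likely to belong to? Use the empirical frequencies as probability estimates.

positive

positive: (25/154) × (21/25) × (2/25) × (21/25) ≈ 0.00916364
negative: (129/154) × (15/129) × (57/129) × (18/129) ≈ 0.00600535
Highest score → positive.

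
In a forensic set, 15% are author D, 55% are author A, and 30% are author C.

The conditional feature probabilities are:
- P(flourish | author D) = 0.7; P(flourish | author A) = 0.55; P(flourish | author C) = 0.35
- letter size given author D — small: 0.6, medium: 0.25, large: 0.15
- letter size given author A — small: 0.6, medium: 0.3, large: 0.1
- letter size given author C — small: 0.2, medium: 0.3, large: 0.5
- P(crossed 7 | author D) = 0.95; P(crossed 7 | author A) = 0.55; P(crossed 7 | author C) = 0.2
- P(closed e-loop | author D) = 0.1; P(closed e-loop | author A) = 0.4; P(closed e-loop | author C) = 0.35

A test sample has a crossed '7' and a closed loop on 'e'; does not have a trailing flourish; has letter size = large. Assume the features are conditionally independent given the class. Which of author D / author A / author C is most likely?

author D: 0.15 × (1−0.7) × 0.15 × 0.95 × 0.1 = 0.00064125
author A: 0.55 × (1−0.55) × 0.1 × 0.55 × 0.4 = 0.005445
author C: 0.3 × (1−0.35) × 0.5 × 0.2 × 0.35 = 0.006825
Highest score → author C.

author C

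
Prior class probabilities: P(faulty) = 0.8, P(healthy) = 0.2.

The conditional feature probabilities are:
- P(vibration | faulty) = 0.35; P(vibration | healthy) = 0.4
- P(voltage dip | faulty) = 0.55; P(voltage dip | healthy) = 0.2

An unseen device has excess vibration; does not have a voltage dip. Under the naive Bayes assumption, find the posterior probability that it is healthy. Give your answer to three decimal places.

0.337

faulty: 0.8 × 0.35 × (1−0.55) = 0.126
healthy: 0.2 × 0.4 × (1−0.2) = 0.064
P(healthy | x) = 0.064 / 0.19 ≈ 0.337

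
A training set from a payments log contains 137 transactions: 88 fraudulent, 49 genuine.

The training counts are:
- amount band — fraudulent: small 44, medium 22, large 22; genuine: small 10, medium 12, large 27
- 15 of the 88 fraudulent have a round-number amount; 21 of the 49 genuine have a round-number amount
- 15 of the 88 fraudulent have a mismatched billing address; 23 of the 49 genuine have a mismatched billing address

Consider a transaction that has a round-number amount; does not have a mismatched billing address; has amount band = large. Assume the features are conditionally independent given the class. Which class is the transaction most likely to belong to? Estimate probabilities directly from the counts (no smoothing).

fraudulent: (88/137) × (22/88) × (15/88) × (73/88) ≈ 0.0227065
genuine: (49/137) × (27/49) × (21/49) × (26/49) ≈ 0.0448171
Highest score → genuine.

genuine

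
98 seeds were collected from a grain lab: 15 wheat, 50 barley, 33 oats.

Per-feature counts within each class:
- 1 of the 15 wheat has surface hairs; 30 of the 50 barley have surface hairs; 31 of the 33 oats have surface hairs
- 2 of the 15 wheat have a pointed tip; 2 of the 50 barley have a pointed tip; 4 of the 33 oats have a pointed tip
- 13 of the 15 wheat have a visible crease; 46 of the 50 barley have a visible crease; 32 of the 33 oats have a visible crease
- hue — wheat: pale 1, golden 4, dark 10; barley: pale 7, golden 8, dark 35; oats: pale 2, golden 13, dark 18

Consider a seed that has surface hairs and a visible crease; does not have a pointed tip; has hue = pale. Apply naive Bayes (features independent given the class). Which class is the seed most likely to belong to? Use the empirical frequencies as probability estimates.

wheat: (15/98) × (1/15) × (13/15) × (13/15) × (1/15) ≈ 0.00051096
barley: (50/98) × (30/50) × (48/50) × (46/50) × (7/50) ≈ 0.0378514
oats: (33/98) × (31/33) × (29/33) × (32/33) × (2/33) ≈ 0.016337
Highest score → barley.

barley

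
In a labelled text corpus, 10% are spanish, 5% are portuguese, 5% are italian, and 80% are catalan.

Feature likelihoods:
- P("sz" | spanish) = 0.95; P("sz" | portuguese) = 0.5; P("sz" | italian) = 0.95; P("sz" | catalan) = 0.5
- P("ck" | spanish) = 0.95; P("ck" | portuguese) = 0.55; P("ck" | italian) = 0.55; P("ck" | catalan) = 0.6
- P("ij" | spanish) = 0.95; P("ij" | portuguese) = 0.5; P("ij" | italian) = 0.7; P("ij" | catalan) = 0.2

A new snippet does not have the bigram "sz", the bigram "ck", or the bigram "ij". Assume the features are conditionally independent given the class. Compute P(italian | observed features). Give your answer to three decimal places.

0.003

spanish: 0.1 × (1−0.95) × (1−0.95) × (1−0.95) = 0.0000125
portuguese: 0.05 × (1−0.5) × (1−0.55) × (1−0.5) = 0.005625
italian: 0.05 × (1−0.95) × (1−0.55) × (1−0.7) = 0.0003375
catalan: 0.8 × (1−0.5) × (1−0.6) × (1−0.2) = 0.128
P(italian | x) = 0.0003375 / 0.133975 ≈ 0.003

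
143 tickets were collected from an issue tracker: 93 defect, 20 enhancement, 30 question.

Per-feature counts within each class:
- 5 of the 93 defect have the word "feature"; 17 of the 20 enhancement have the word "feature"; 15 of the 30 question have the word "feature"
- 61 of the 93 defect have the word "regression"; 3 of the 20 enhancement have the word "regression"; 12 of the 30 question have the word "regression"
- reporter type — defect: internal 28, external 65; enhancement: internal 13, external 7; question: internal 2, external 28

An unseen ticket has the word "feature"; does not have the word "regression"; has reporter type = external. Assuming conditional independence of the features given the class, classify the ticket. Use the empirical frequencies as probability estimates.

defect: (93/143) × (5/93) × (32/93) × (65/93) ≈ 0.00840875
enhancement: (20/143) × (17/20) × (17/20) × (7/20) ≈ 0.0353671
question: (30/143) × (15/30) × (18/30) × (28/30) ≈ 0.0587413
Highest score → question.

question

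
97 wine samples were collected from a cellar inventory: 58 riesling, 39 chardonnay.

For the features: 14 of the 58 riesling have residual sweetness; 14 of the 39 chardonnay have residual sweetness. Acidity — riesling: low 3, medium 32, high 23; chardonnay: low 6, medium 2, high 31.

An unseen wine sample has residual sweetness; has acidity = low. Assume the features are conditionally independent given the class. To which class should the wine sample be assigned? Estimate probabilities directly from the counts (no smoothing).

chardonnay

riesling: (58/97) × (14/58) × (3/58) ≈ 0.00746534
chardonnay: (39/97) × (14/39) × (6/39) ≈ 0.0222046
Highest score → chardonnay.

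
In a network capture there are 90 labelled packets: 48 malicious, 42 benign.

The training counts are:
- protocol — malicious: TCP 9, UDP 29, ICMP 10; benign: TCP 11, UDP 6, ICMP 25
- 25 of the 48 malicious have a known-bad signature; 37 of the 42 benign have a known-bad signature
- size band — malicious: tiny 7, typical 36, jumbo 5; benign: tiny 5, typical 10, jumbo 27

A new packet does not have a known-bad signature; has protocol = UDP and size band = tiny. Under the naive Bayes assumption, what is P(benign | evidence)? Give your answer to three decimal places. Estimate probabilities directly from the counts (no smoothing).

malicious: (48/90) × (29/48) × (23/48) × (7/48) ≈ 0.0225164
benign: (42/90) × (6/42) × (5/42) × (5/42) ≈ 0.000944822
P(benign | x) = 0.000944822 / 0.023461222 ≈ 0.040

0.040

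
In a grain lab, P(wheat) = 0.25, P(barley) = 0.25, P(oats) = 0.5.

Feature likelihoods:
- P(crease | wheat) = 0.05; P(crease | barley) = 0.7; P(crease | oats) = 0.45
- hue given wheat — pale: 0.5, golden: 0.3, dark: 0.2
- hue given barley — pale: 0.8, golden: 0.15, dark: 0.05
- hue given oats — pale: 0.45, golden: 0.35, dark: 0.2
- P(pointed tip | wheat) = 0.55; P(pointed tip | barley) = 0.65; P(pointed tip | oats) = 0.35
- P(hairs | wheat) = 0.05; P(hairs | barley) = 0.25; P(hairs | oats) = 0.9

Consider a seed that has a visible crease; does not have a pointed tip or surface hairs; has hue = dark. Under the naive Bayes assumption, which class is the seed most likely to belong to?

oats

wheat: 0.25 × 0.05 × 0.2 × (1−0.55) × (1−0.05) = 0.00106875
barley: 0.25 × 0.7 × 0.05 × (1−0.65) × (1−0.25) = 0.002296875
oats: 0.5 × 0.45 × 0.2 × (1−0.35) × (1−0.9) = 0.002925
Highest score → oats.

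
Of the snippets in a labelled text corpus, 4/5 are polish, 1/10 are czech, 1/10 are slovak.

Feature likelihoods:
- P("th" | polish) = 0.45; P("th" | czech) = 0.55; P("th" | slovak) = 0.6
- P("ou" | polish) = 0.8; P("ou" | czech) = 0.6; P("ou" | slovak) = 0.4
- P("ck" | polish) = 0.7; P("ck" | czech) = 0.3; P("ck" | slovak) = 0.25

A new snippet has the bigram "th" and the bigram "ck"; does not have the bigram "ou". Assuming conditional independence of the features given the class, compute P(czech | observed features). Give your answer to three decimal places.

0.100

polish: 0.8 × 0.45 × (1−0.8) × 0.7 = 0.0504
czech: 0.1 × 0.55 × (1−0.6) × 0.3 = 0.0066
slovak: 0.1 × 0.6 × (1−0.4) × 0.25 = 0.009
P(czech | x) = 0.0066 / 0.066 ≈ 0.100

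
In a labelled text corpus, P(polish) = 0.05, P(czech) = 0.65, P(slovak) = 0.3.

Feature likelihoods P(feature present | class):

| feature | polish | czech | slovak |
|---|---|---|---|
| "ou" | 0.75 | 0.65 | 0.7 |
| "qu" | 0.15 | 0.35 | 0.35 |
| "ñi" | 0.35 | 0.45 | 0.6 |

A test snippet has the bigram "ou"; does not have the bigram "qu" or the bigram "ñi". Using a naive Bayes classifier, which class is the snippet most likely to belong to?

polish: 0.05 × 0.75 × (1−0.15) × (1−0.35) = 0.02071875
czech: 0.65 × 0.65 × (1−0.35) × (1−0.45) = 0.15104375
slovak: 0.3 × 0.7 × (1−0.35) × (1−0.6) = 0.0546
Highest score → czech.

czech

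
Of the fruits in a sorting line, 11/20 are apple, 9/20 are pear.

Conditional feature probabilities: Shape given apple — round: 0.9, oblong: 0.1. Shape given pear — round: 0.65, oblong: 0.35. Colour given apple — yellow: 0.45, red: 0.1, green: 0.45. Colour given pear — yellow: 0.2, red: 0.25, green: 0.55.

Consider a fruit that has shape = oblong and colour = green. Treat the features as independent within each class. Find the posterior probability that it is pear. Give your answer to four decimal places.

0.7778

apple: 0.55 × 0.1 × 0.45 = 0.02475
pear: 0.45 × 0.35 × 0.55 = 0.086625
P(pear | x) = 0.086625 / 0.111375 ≈ 0.7778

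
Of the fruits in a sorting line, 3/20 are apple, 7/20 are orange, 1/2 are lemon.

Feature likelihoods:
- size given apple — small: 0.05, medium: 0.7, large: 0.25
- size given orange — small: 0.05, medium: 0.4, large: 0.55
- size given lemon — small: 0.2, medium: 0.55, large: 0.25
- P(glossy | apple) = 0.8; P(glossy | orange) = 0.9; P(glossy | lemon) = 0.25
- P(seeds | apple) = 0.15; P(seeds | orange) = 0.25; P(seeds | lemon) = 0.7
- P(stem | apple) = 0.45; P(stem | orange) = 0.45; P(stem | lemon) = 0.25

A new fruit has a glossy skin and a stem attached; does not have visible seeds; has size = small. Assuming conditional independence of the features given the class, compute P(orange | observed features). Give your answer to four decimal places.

apple: 0.15 × 0.05 × 0.8 × (1−0.15) × 0.45 = 0.002295
orange: 0.35 × 0.05 × 0.9 × (1−0.25) × 0.45 = 0.005315625
lemon: 0.5 × 0.2 × 0.25 × (1−0.7) × 0.25 = 0.001875
P(orange | x) = 0.005315625 / 0.009485625 ≈ 0.5604

0.5604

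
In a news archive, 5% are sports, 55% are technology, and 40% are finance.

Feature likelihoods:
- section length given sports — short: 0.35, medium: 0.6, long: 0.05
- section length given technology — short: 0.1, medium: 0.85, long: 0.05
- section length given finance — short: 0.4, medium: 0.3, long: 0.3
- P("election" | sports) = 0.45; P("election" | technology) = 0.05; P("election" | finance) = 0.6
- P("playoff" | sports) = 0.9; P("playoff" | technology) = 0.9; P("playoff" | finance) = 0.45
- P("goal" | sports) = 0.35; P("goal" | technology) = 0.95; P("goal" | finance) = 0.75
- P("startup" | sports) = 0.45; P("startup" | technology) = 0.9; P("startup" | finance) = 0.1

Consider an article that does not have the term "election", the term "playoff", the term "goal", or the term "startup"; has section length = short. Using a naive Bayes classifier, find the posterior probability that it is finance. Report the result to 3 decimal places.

sports: 0.05 × 0.35 × (1−0.45) × (1−0.9) × (1−0.35) × (1−0.45) = 0.00034409375
technology: 0.55 × 0.1 × (1−0.05) × (1−0.9) × (1−0.95) × (1−0.9) = 0.000026125
finance: 0.4 × 0.4 × (1−0.6) × (1−0.45) × (1−0.75) × (1−0.1) = 0.00792
P(finance | x) = 0.00792 / 0.00829021875 ≈ 0.955

0.955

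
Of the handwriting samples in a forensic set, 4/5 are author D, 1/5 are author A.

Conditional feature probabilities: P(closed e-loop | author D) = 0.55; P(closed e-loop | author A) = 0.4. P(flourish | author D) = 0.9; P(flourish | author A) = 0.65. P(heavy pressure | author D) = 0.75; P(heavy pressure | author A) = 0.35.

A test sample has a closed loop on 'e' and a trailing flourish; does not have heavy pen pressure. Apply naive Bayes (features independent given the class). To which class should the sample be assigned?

author D: 0.8 × 0.55 × 0.9 × (1−0.75) = 0.099
author A: 0.2 × 0.4 × 0.65 × (1−0.35) = 0.0338
Highest score → author D.

author D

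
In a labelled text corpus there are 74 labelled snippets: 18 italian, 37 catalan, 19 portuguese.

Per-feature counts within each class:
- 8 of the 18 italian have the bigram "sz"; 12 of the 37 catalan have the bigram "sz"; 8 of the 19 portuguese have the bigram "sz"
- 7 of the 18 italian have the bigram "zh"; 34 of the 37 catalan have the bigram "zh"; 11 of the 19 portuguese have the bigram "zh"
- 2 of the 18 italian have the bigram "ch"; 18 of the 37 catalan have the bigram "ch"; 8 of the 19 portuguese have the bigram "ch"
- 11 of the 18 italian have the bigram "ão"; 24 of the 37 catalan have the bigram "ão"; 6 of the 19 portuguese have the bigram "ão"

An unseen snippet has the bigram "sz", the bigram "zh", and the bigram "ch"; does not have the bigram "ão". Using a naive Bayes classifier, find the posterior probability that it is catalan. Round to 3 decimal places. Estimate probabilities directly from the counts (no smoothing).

italian: (18/74) × (8/18) × (7/18) × (2/18) × (7/18) ≈ 0.00181663
catalan: (37/74) × (12/37) × (34/37) × (18/37) × (13/37) ≈ 0.0254706
portuguese: (19/74) × (8/19) × (11/19) × (8/19) × (13/19) ≈ 0.0180312
P(catalan | x) = 0.0254706 / 0.04531843 ≈ 0.562

0.562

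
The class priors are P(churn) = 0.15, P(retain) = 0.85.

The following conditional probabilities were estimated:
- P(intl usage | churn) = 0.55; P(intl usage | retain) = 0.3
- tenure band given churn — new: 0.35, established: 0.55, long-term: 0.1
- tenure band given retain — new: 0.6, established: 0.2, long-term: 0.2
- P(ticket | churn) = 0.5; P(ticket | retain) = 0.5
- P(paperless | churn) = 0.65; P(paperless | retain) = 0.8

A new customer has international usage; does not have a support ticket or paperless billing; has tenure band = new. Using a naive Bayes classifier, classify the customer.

retain

churn: 0.15 × 0.55 × 0.35 × (1−0.5) × (1−0.65) = 0.005053125
retain: 0.85 × 0.3 × 0.6 × (1−0.5) × (1−0.8) = 0.0153
Highest score → retain.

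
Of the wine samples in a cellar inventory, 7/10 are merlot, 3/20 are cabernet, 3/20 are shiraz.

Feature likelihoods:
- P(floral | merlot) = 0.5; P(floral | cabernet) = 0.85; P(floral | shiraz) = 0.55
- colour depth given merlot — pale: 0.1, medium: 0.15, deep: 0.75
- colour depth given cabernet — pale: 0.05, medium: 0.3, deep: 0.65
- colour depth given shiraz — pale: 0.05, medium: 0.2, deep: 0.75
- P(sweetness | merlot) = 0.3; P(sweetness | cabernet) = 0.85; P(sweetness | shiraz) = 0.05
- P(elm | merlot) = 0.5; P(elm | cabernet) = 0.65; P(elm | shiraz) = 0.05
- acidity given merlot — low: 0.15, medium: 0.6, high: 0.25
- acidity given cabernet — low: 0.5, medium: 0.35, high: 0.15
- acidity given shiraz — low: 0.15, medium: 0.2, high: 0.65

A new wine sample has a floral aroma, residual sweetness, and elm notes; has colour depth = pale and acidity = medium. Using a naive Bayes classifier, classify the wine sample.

merlot

merlot: 0.7 × 0.5 × 0.1 × 0.3 × 0.5 × 0.6 = 0.00315
cabernet: 0.15 × 0.85 × 0.05 × 0.85 × 0.65 × 0.35 = 0.001232765625
shiraz: 0.15 × 0.55 × 0.05 × 0.05 × 0.05 × 0.2 = 0.0000020625
Highest score → merlot.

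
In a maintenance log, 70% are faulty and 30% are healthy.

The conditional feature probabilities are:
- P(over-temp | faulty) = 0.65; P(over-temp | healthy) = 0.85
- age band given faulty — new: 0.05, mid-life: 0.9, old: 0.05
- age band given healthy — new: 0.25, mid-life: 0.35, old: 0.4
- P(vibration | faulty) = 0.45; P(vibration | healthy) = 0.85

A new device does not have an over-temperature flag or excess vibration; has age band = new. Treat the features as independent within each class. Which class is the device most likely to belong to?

faulty: 0.7 × (1−0.65) × 0.05 × (1−0.45) = 0.0067375
healthy: 0.3 × (1−0.85) × 0.25 × (1−0.85) = 0.0016875
Highest score → faulty.

faulty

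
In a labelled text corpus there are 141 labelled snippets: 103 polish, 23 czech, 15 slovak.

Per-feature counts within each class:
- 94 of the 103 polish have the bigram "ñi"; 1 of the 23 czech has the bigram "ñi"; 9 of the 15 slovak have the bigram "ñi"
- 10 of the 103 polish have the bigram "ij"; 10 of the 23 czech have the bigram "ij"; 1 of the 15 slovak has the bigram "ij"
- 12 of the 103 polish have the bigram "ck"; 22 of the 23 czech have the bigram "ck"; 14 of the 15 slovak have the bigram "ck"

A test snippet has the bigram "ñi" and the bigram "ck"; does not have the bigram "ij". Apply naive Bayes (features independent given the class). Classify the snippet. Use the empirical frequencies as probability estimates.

polish: (103/141) × (94/103) × (93/103) × (12/103) ≈ 0.0701291
czech: (23/141) × (1/23) × (13/23) × (22/23) ≈ 0.00383435
slovak: (15/141) × (9/15) × (14/15) × (14/15) ≈ 0.0556028
Highest score → polish.

polish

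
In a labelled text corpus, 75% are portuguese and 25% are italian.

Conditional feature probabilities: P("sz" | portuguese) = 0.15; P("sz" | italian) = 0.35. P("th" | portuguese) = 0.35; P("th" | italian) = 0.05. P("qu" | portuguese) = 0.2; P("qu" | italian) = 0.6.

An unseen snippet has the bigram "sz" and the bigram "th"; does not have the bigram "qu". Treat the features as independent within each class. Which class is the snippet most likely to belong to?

portuguese: 0.75 × 0.15 × 0.35 × (1−0.2) = 0.0315
italian: 0.25 × 0.35 × 0.05 × (1−0.6) = 0.00175
Highest score → portuguese.

portuguese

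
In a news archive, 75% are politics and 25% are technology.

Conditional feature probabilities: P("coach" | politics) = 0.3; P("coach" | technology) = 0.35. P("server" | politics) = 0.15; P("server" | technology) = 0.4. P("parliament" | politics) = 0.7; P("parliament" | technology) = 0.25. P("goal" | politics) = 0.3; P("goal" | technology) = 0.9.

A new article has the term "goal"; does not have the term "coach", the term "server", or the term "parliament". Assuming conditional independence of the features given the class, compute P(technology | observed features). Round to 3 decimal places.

politics: 0.75 × (1−0.3) × (1−0.15) × (1−0.7) × 0.3 = 0.0401625
technology: 0.25 × (1−0.35) × (1−0.4) × (1−0.25) × 0.9 = 0.0658125
P(technology | x) = 0.0658125 / 0.105975 ≈ 0.621

0.621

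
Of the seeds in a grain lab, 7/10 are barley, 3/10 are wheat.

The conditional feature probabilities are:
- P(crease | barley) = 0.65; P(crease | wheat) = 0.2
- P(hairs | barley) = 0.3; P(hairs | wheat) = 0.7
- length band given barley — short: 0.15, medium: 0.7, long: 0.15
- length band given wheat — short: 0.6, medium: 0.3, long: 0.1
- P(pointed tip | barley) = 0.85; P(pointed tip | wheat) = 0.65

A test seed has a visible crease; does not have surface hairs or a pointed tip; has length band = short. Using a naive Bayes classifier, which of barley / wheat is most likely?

barley

barley: 0.7 × 0.65 × (1−0.3) × 0.15 × (1−0.85) = 0.00716625
wheat: 0.3 × 0.2 × (1−0.7) × 0.6 × (1−0.65) = 0.00378
Highest score → barley.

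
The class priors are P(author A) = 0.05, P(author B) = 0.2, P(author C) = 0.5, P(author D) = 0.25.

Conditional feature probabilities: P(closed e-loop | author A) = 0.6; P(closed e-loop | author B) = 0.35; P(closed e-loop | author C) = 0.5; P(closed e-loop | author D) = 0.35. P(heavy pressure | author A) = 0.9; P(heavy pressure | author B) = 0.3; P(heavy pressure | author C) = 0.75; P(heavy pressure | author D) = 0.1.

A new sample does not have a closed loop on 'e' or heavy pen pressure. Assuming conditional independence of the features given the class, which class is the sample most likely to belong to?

author D

author A: 0.05 × (1−0.6) × (1−0.9) = 0.002
author B: 0.2 × (1−0.35) × (1−0.3) = 0.091
author C: 0.5 × (1−0.5) × (1−0.75) = 0.0625
author D: 0.25 × (1−0.35) × (1−0.1) = 0.14625
Highest score → author D.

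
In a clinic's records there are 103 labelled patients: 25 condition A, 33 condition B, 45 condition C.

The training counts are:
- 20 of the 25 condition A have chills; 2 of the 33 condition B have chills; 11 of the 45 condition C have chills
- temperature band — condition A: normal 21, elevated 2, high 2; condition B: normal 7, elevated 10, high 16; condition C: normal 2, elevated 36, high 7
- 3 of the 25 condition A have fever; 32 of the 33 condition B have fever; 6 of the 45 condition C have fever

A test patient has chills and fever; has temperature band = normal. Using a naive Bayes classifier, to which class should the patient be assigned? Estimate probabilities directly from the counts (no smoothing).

condition A

condition A: (25/103) × (20/25) × (21/25) × (3/25) ≈ 0.0195728
condition B: (33/103) × (2/33) × (7/33) × (32/33) ≈ 0.00399404
condition C: (45/103) × (11/45) × (2/45) × (6/45) ≈ 0.000632866
Highest score → condition A.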